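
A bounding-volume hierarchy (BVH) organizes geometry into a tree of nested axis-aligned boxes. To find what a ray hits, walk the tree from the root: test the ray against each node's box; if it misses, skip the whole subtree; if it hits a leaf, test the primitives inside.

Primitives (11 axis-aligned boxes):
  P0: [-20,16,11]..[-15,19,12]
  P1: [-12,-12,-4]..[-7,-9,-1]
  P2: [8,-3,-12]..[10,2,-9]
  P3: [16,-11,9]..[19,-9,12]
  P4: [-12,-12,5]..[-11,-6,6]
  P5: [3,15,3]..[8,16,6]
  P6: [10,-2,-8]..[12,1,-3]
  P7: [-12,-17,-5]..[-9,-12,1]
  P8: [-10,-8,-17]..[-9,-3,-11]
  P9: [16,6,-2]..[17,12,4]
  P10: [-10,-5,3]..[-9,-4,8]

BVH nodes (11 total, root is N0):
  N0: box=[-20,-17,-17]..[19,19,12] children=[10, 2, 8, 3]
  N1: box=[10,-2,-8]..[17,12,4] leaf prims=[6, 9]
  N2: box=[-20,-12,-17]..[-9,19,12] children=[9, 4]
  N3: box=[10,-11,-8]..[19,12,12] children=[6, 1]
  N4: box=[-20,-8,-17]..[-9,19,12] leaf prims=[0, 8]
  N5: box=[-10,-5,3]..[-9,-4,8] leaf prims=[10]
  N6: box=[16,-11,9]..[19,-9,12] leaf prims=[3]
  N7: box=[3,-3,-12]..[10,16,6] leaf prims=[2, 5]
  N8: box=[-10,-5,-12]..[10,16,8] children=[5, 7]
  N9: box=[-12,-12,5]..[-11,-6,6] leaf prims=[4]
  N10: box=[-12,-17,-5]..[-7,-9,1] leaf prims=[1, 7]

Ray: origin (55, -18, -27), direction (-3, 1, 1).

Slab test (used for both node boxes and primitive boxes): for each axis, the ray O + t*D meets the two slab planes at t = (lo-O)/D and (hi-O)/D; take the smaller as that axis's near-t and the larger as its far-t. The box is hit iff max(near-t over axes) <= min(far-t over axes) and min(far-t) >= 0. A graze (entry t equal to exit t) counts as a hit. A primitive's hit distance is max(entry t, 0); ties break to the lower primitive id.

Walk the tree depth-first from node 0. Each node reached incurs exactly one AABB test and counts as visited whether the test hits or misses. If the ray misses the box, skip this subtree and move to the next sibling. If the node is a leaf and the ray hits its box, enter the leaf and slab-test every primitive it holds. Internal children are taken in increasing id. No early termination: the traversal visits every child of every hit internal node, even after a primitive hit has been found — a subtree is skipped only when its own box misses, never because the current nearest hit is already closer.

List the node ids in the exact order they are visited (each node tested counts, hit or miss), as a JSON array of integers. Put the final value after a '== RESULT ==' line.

Traverse from the root:
N0 x:[12,25] y:[1,37] z:[10,39] -> hit [12,25], descend [2, 3, 8, 10]
  N2 x:[64/3,25] y:[6,37] z:[10,39] -> hit [64/3,25], descend [4, 9]
    N4 x:[64/3,25] y:[10,37] z:[10,39] -> hit [64/3,25] leaf, test {P0(miss), P8(miss)}
    N9 x:[22,67/3] y:[6,12] z:[32,33] -> miss, prune
  N3 x:[12,15] y:[7,30] z:[19,39] -> miss, prune
  N8 x:[15,65/3] y:[13,34] z:[15,35] -> hit [15,65/3], descend [5, 7]
    N5 x:[64/3,65/3] y:[13,14] z:[30,35] -> miss, prune
    N7 x:[15,52/3] y:[15,34] z:[15,33] -> hit [15,52/3] leaf, test {P2@t=15, P5(miss)}
  N10 x:[62/3,67/3] y:[1,9] z:[22,28] -> miss, prune

Summary -> nodes [0, 2, 4, 9, 3, 8, 5, 7, 10]; box-tests=9; leaf-entries=2; first=P2

== RESULT ==
[0, 2, 4, 9, 3, 8, 5, 7, 10]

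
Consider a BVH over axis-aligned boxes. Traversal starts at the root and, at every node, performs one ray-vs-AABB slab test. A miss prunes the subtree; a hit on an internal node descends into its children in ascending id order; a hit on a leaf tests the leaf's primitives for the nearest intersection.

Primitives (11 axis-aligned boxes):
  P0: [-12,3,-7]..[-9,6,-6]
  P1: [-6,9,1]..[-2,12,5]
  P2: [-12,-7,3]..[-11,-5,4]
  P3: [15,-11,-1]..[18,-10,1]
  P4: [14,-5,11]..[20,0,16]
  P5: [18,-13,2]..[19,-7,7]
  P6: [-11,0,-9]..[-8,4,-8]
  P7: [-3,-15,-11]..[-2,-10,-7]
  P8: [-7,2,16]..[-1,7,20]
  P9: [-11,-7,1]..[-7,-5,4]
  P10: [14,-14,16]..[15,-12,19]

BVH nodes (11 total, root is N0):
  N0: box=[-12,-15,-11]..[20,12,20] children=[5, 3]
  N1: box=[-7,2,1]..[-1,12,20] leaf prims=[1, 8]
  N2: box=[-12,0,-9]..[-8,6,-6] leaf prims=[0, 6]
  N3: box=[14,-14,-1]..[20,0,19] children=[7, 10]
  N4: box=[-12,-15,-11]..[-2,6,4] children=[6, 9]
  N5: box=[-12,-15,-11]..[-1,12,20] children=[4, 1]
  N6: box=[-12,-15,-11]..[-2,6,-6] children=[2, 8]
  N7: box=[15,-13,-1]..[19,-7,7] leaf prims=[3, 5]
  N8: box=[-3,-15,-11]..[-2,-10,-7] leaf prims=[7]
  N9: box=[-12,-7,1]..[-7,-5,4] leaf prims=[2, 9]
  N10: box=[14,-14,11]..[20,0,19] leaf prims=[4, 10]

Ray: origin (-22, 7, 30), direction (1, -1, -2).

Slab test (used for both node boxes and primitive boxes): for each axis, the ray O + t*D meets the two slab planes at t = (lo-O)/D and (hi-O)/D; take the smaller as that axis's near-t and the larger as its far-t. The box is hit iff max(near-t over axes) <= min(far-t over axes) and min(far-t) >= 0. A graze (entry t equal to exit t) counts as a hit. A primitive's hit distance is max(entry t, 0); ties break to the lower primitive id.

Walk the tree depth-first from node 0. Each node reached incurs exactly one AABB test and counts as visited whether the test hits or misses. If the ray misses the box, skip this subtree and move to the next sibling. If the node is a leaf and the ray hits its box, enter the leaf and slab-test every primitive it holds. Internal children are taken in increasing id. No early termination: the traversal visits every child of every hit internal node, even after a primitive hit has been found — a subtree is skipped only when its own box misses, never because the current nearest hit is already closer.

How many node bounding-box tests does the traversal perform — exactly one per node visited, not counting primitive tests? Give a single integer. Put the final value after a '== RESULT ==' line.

Walk:
N0 x:[10,42] y:[-5,22] z:[5,41/2] -> hit [10,41/2], descend [3, 5]
  N3 x:[36,42] y:[7,21] z:[11/2,31/2] -> miss, prune
  N5 x:[10,21] y:[-5,22] z:[5,41/2] -> hit [10,41/2], descend [1, 4]
    N1 x:[15,21] y:[-5,5] z:[5,29/2] -> miss, prune
    N4 x:[10,20] y:[1,22] z:[13,41/2] -> hit [13,20], descend [6, 9]
      N6 x:[10,20] y:[1,22] z:[18,41/2] -> hit [18,20], descend [2, 8]
        N2 x:[10,14] y:[1,7] z:[18,39/2] -> miss, prune
        N8 x:[19,20] y:[17,22] z:[37/2,41/2] -> hit [19,20] leaf, test {P7@t=19}
      N9 x:[10,15] y:[12,14] z:[13,29/2] -> hit [13,14] leaf, test {P2(miss), P9@t=13}

Visited [0, 3, 5, 1, 4, 6, 2, 8, 9]. Tests: 9 box, 2 leaf. Nearest: P9.

== RESULT ==
9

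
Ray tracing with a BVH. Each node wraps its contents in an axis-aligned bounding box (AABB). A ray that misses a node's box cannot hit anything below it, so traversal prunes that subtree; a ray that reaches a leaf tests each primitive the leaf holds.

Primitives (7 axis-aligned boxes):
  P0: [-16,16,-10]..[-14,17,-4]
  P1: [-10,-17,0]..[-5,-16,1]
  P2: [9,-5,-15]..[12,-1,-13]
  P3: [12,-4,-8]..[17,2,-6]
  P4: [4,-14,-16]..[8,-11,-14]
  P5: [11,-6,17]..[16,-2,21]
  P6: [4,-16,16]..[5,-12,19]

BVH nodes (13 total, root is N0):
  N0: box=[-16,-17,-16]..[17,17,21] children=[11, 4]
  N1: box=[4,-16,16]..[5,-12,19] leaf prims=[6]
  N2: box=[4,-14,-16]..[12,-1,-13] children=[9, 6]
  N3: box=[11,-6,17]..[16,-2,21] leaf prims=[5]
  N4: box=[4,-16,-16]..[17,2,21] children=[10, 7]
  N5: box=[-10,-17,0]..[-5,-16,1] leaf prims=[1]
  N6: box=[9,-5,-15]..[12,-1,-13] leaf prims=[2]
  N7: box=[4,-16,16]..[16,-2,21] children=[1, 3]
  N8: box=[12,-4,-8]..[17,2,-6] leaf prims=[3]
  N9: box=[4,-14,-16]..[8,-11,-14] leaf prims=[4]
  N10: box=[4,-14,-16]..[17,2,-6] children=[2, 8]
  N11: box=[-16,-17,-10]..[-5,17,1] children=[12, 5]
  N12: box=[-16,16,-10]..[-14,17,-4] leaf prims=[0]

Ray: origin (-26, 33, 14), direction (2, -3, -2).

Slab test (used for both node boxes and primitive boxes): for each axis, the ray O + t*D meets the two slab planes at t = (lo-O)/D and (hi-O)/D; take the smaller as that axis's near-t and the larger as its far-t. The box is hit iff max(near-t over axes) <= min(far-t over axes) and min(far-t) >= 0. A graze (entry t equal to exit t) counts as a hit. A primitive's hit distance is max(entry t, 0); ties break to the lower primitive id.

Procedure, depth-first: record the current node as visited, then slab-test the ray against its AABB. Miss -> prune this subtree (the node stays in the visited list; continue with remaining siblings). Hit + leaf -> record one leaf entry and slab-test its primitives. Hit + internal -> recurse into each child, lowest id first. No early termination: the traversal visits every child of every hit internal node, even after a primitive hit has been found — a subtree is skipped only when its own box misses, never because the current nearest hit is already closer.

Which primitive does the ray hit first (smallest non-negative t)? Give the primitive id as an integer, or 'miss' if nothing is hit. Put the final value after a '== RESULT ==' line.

Walk:
N0 x:[5,43/2] y:[16/3,50/3] z:[-7/2,15] -> hit [16/3,15], descend [4, 11]
  N4 x:[15,43/2] y:[31/3,49/3] z:[-7/2,15] -> hit [15,15], descend [7, 10]
    N7 x:[15,21] y:[35/3,49/3] z:[-7/2,-1] -> miss, prune
    N10 x:[15,43/2] y:[31/3,47/3] z:[10,15] -> hit [15,15], descend [2, 8]
      N2 x:[15,19] y:[34/3,47/3] z:[27/2,15] -> hit [15,15], descend [6, 9]
        N6 x:[35/2,19] y:[34/3,38/3] z:[27/2,29/2] -> miss, prune
        N9 x:[15,17] y:[44/3,47/3] z:[14,15] -> hit [15,15] leaf, test {P4@t=15}
      N8 x:[19,43/2] y:[31/3,37/3] z:[10,11] -> miss, prune
  N11 x:[5,21/2] y:[16/3,50/3] z:[13/2,12] -> hit [13/2,21/2], descend [5, 12]
    N5 x:[8,21/2] y:[49/3,50/3] z:[13/2,7] -> miss, prune
    N12 x:[5,6] y:[16/3,17/3] z:[9,12] -> miss, prune

Visited [0, 4, 7, 10, 2, 6, 9, 8, 11, 5, 12]. Tests: 11 box, 1 leaf. Nearest: P4.

== RESULT ==
4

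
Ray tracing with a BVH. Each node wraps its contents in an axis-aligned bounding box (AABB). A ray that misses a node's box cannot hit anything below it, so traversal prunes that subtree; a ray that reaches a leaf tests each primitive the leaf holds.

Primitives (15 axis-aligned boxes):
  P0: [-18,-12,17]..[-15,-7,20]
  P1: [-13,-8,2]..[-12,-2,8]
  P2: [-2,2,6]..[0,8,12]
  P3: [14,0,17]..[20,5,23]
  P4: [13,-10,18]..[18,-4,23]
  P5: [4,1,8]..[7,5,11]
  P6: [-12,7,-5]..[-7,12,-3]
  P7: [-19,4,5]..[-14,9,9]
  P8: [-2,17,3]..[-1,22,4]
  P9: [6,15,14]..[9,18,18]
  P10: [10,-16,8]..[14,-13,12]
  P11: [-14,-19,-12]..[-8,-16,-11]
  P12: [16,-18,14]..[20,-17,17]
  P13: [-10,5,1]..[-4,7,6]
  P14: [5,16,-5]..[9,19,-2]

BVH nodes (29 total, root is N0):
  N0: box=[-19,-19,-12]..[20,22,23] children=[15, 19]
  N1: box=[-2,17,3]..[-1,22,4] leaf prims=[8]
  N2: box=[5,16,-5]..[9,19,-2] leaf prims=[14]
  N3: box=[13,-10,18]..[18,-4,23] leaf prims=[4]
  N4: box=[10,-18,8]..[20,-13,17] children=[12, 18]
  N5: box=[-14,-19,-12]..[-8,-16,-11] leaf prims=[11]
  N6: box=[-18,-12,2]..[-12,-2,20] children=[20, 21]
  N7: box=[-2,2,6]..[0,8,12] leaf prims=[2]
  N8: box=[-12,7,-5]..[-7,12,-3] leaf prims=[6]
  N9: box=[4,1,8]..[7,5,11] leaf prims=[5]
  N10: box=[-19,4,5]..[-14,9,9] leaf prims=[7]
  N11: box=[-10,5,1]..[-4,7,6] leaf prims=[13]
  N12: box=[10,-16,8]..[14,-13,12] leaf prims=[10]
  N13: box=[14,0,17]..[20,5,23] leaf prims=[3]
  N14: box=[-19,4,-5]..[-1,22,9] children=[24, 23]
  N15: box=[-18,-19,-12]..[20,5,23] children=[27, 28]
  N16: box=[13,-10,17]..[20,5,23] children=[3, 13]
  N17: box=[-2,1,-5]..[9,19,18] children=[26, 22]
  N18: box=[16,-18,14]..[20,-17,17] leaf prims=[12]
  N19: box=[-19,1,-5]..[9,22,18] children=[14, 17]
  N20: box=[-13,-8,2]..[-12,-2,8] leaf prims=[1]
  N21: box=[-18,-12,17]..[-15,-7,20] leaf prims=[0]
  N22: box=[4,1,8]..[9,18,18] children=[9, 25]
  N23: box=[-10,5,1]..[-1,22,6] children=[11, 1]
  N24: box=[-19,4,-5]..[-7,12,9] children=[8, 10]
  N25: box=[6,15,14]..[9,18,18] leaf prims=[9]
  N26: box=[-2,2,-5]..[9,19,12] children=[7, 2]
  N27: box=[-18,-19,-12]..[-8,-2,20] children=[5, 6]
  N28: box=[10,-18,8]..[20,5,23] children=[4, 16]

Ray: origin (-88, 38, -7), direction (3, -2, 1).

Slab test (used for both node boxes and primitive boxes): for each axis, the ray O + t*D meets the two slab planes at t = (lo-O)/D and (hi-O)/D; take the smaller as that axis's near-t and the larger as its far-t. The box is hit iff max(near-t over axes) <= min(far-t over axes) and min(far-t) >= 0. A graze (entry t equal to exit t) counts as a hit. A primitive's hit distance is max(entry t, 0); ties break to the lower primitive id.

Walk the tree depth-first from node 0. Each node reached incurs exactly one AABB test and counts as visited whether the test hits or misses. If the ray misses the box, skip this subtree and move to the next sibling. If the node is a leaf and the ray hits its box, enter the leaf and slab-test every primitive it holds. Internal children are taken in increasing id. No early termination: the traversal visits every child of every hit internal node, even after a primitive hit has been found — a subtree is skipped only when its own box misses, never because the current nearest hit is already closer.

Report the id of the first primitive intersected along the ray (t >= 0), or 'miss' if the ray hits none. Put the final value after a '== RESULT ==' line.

Trace the traversal:
N0 x:[23,36] y:[8,57/2] z:[-5,30] -> hit [23,57/2], descend [15, 19]
  N15 x:[70/3,36] y:[33/2,57/2] z:[-5,30] -> hit [70/3,57/2], descend [27, 28]
    N27 x:[70/3,80/3] y:[20,57/2] z:[-5,27] -> hit [70/3,80/3], descend [5, 6]
      N5 x:[74/3,80/3] y:[27,57/2] z:[-5,-4] -> miss, prune
      N6 x:[70/3,76/3] y:[20,25] z:[9,27] -> hit [70/3,25], descend [20, 21]
        N20 x:[25,76/3] y:[20,23] z:[9,15] -> miss, prune
        N21 x:[70/3,73/3] y:[45/2,25] z:[24,27] -> hit [24,73/3] leaf, test {P0@t=24}
    N28 x:[98/3,36] y:[33/2,28] z:[15,30] -> miss, prune
  N19 x:[23,97/3] y:[8,37/2] z:[2,25] -> miss, prune

9 AABB tests over nodes [0, 15, 27, 5, 6, 20, 21, 28, 19]; 1 leaf entered; closest P0.

== RESULT ==
0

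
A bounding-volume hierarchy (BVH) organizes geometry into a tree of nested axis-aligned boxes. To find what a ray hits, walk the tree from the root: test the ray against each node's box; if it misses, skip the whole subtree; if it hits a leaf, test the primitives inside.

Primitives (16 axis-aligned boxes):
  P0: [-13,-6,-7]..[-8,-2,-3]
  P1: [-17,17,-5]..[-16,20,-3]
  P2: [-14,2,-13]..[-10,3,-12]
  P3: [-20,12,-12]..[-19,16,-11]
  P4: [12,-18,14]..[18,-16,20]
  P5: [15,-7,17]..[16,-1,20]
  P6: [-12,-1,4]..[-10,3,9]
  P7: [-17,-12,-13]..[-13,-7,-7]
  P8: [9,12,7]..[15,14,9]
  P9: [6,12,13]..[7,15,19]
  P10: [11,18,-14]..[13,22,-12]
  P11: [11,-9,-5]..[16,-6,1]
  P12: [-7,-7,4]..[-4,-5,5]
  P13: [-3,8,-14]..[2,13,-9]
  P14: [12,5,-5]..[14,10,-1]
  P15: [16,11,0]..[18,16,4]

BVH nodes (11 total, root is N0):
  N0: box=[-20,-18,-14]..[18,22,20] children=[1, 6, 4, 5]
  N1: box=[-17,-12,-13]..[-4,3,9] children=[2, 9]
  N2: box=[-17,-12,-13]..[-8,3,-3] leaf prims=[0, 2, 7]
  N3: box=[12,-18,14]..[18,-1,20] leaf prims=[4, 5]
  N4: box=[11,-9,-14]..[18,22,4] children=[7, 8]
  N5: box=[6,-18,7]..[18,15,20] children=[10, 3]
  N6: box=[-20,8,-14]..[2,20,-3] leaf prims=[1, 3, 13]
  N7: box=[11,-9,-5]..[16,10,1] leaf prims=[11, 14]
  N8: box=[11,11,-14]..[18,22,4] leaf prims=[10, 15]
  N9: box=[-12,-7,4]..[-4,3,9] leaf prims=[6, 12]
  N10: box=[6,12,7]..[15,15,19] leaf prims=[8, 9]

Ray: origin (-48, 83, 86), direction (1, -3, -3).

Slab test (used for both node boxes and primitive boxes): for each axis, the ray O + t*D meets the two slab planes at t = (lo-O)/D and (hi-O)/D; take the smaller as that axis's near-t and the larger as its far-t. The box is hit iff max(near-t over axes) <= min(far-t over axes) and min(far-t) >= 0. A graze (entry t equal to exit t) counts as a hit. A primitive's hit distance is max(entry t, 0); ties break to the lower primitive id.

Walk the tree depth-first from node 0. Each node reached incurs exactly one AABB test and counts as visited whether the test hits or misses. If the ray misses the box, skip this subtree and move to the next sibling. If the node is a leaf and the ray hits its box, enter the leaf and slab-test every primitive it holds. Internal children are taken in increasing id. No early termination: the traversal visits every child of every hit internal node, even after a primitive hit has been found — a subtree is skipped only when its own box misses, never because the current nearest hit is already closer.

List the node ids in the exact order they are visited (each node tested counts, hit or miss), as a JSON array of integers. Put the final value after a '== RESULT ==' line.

Walk:
N0 x:[28,66] y:[61/3,101/3] z:[22,100/3] -> hit [28,100/3], descend [1, 4, 5, 6]
  N1 x:[31,44] y:[80/3,95/3] z:[77/3,33] -> hit [31,95/3], descend [2, 9]
    N2 x:[31,40] y:[80/3,95/3] z:[89/3,33] -> hit [31,95/3] leaf, test {P0(miss), P2(miss), P7@t=31}
    N9 x:[36,44] y:[80/3,30] z:[77/3,82/3] -> miss, prune
  N4 x:[59,66] y:[61/3,92/3] z:[82/3,100/3] -> miss, prune
  N5 x:[54,66] y:[68/3,101/3] z:[22,79/3] -> miss, prune
  N6 x:[28,50] y:[21,25] z:[89/3,100/3] -> miss, prune

Visited [0, 1, 2, 9, 4, 5, 6]. Tests: 7 box, 1 leaf. Nearest: P7.

== RESULT ==
[0, 1, 2, 9, 4, 5, 6]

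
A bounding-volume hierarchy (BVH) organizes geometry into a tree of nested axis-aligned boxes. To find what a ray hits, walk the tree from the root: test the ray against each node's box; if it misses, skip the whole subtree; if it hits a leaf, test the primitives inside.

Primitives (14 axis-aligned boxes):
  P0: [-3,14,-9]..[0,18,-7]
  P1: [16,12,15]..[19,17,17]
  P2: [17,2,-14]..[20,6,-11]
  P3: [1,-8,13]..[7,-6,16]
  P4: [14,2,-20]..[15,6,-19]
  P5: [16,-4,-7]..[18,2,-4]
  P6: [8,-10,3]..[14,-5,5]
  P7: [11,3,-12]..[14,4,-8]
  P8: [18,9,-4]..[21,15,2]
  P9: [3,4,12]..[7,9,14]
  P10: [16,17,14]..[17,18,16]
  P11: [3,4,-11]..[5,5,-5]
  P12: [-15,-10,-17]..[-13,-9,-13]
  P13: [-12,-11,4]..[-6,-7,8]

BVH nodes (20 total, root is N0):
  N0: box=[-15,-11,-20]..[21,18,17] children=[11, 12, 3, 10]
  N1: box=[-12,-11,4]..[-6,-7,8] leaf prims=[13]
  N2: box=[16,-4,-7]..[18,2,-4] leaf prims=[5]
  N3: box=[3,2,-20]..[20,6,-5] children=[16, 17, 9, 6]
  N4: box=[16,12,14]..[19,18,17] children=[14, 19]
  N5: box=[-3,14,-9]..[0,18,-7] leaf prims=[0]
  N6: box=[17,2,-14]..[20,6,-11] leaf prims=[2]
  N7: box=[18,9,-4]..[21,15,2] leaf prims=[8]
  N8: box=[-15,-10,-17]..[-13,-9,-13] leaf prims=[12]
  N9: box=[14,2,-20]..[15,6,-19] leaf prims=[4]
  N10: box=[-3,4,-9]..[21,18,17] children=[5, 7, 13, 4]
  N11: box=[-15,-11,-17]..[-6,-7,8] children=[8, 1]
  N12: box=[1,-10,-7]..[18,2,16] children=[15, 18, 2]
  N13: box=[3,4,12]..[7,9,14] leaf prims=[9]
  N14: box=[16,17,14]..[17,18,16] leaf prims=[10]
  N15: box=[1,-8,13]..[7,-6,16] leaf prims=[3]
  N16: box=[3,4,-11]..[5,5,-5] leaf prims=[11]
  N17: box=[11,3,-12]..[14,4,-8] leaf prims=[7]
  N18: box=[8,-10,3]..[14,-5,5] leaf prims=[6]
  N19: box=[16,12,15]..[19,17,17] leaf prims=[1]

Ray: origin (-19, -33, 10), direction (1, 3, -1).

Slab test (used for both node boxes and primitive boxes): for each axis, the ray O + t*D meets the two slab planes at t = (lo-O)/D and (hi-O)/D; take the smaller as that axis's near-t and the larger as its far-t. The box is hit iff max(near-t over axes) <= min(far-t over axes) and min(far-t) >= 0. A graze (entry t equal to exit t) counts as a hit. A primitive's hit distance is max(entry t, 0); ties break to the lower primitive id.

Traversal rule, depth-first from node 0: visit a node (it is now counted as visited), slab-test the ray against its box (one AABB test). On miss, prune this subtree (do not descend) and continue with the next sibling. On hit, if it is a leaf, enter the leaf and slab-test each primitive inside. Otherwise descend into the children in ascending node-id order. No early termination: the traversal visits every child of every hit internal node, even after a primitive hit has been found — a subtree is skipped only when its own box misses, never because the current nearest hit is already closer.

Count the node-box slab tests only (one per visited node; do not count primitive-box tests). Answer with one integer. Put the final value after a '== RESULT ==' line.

Traverse from the root:
N0 x:[4,40] y:[22/3,17] z:[-7,30] -> hit [22/3,17], descend [3, 10, 11, 12]
  N3 x:[22,39] y:[35/3,13] z:[15,30] -> miss, prune
  N10 x:[16,40] y:[37/3,17] z:[-7,19] -> hit [16,17], descend [4, 5, 7, 13]
    N4 x:[35,38] y:[15,17] z:[-7,-4] -> miss, prune
    N5 x:[16,19] y:[47/3,17] z:[17,19] -> hit [17,17] leaf, test {P0@t=17}
    N7 x:[37,40] y:[14,16] z:[8,14] -> miss, prune
    N13 x:[22,26] y:[37/3,14] z:[-4,-2] -> miss, prune
  N11 x:[4,13] y:[22/3,26/3] z:[2,27] -> hit [22/3,26/3], descend [1, 8]
    N1 x:[7,13] y:[22/3,26/3] z:[2,6] -> miss, prune
    N8 x:[4,6] y:[23/3,8] z:[23,27] -> miss, prune
  N12 x:[20,37] y:[23/3,35/3] z:[-6,17] -> miss, prune

Visited [0, 3, 10, 4, 5, 7, 13, 11, 1, 8, 12]. Tests: 11 box, 1 leaf. Nearest: P0.

== RESULT ==
11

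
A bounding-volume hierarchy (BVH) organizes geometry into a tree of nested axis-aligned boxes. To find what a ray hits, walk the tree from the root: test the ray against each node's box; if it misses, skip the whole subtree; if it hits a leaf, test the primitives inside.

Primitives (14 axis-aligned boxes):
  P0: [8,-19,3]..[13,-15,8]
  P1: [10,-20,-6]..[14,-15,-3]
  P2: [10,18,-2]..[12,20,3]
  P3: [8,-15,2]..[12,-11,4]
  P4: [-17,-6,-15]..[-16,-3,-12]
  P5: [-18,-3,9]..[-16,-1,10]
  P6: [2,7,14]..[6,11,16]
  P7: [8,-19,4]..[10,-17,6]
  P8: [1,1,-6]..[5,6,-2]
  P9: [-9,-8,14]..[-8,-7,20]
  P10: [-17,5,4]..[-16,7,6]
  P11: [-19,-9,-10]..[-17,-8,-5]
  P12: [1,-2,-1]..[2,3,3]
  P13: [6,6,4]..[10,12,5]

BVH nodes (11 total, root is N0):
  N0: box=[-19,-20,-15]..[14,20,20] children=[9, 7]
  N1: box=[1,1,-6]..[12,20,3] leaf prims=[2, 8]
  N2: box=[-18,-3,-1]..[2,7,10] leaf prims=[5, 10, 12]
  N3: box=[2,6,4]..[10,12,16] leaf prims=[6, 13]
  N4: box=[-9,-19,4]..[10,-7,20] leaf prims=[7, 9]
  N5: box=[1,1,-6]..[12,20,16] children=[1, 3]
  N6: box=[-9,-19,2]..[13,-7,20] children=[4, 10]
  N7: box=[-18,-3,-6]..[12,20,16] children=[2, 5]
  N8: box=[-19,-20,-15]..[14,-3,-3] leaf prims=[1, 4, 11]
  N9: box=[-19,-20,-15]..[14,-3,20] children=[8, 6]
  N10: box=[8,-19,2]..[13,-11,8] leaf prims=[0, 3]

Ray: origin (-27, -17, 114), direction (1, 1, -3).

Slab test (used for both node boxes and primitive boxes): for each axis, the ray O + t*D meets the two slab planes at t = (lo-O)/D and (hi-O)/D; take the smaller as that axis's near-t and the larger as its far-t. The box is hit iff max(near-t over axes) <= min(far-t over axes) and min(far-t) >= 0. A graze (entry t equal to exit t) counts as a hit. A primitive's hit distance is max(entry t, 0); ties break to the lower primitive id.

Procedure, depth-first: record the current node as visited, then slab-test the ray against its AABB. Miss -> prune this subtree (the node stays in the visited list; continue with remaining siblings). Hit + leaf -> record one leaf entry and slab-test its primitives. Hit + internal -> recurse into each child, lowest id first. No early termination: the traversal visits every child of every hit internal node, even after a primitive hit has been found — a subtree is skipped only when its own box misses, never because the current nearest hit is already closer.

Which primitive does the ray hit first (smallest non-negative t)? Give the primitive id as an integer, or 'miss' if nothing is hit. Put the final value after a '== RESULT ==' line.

Trace the traversal:
N0 x:[8,41] y:[-3,37] z:[94/3,43] -> hit [94/3,37], descend [7, 9]
  N7 x:[9,39] y:[14,37] z:[98/3,40] -> hit [98/3,37], descend [2, 5]
    N2 x:[9,29] y:[14,24] z:[104/3,115/3] -> miss, prune
    N5 x:[28,39] y:[18,37] z:[98/3,40] -> hit [98/3,37], descend [1, 3]
      N1 x:[28,39] y:[18,37] z:[37,40] -> hit [37,37] leaf, test {P2@t=37, P8(miss)}
      N3 x:[29,37] y:[23,29] z:[98/3,110/3] -> miss, prune
  N9 x:[8,41] y:[-3,14] z:[94/3,43] -> miss, prune

Visited [0, 7, 2, 5, 1, 3, 9]. Tests: 7 box, 1 leaf. Nearest: P2.

== RESULT ==
2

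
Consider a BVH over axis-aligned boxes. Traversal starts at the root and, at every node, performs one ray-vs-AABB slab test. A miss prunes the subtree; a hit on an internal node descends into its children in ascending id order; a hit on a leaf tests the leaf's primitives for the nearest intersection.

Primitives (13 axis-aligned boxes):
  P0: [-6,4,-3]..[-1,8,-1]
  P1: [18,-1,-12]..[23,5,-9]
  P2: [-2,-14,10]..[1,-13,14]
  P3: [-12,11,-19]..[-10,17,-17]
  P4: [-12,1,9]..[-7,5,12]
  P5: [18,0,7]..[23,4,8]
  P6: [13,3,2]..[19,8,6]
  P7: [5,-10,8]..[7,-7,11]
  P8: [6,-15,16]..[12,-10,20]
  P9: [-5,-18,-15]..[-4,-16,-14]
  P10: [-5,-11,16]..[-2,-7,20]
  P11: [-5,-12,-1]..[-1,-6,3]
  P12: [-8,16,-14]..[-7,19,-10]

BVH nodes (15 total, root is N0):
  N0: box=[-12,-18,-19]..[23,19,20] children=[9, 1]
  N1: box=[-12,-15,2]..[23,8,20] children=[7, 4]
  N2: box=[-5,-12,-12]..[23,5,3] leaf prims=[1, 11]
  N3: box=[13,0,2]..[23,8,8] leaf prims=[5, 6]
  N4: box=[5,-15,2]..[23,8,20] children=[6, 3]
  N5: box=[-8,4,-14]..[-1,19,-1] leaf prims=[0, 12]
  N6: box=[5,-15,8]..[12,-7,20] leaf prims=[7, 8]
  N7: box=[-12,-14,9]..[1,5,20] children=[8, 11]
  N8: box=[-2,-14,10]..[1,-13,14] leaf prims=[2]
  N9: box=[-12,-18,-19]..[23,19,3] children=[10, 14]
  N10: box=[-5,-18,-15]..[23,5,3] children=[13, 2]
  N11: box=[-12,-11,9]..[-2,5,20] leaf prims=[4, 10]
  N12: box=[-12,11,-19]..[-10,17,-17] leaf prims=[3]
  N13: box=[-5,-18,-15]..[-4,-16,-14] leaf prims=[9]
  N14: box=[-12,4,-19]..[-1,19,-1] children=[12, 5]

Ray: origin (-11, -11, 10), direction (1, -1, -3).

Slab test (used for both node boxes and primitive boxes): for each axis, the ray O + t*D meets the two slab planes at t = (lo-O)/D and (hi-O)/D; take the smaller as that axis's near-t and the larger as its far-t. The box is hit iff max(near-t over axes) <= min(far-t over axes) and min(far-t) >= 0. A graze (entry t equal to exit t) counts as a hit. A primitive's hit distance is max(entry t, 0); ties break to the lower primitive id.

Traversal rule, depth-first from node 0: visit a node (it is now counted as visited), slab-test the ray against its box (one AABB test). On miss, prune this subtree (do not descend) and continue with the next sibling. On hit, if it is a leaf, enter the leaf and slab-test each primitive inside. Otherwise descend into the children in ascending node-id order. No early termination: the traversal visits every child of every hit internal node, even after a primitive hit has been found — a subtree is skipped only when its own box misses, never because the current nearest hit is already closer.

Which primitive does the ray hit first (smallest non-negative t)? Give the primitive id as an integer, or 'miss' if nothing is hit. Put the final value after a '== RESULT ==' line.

Trace the traversal:
N0 x:[-1,34] y:[-30,7] z:[-10/3,29/3] -> hit [-1,7], descend [1, 9]
  N1 x:[-1,34] y:[-19,4] z:[-10/3,8/3] -> hit [-1,8/3], descend [4, 7]
    N4 x:[16,34] y:[-19,4] z:[-10/3,8/3] -> miss, prune
    N7 x:[-1,12] y:[-16,3] z:[-10/3,1/3] -> hit [-1,1/3], descend [8, 11]
      N8 x:[9,12] y:[2,3] z:[-4/3,0] -> miss, prune
      N11 x:[-1,9] y:[-16,0] z:[-10/3,1/3] -> hit [-1,0] leaf, test {P4(miss), P10(miss)}
  N9 x:[-1,34] y:[-30,7] z:[7/3,29/3] -> hit [7/3,7], descend [10, 14]
    N10 x:[6,34] y:[-16,7] z:[7/3,25/3] -> hit [6,7], descend [2, 13]
      N2 x:[6,34] y:[-16,1] z:[7/3,22/3] -> miss, prune
      N13 x:[6,7] y:[5,7] z:[8,25/3] -> miss, prune
    N14 x:[-1,10] y:[-30,-15] z:[11/3,29/3] -> miss, prune

11 AABB tests over nodes [0, 1, 4, 7, 8, 11, 9, 10, 2, 13, 14]; 1 leaf entered; closest miss.

== RESULT ==
miss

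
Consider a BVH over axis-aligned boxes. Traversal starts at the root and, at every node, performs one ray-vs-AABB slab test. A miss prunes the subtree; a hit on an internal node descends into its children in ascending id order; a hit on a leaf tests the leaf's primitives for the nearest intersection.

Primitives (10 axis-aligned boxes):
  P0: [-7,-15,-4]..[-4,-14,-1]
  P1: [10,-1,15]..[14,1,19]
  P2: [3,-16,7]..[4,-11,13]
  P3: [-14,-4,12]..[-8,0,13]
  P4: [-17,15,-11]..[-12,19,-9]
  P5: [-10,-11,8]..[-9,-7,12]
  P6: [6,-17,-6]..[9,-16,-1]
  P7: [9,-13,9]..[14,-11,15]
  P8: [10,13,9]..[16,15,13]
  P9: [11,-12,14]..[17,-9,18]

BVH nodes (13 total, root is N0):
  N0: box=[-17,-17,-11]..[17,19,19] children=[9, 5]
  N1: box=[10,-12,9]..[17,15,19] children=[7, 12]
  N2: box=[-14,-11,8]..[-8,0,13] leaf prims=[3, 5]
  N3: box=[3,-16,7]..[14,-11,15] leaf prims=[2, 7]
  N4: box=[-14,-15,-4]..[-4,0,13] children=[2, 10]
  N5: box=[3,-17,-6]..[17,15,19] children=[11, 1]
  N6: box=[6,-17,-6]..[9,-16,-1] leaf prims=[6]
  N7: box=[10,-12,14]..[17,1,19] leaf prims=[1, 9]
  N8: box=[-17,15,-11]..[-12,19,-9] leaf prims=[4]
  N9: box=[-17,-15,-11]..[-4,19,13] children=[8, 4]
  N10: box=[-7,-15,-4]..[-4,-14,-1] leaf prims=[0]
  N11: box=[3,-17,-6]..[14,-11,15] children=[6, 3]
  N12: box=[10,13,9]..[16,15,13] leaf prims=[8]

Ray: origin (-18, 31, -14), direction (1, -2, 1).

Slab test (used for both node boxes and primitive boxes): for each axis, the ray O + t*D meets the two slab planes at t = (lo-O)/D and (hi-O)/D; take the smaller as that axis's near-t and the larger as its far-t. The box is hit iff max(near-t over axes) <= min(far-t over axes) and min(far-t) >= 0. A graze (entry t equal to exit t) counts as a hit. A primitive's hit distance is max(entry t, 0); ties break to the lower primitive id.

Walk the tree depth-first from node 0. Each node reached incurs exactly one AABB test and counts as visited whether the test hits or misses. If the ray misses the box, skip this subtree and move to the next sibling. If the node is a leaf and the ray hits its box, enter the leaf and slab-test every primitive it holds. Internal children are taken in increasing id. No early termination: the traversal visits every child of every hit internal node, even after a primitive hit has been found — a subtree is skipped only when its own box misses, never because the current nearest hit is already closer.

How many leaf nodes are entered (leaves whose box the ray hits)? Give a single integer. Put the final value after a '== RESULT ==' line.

Traverse from the root:
N0 x:[1,35] y:[6,24] z:[3,33] -> hit [6,24], descend [5, 9]
  N5 x:[21,35] y:[8,24] z:[8,33] -> hit [21,24], descend [1, 11]
    N1 x:[28,35] y:[8,43/2] z:[23,33] -> miss, prune
    N11 x:[21,32] y:[21,24] z:[8,29] -> hit [21,24], descend [3, 6]
      N3 x:[21,32] y:[21,47/2] z:[21,29] -> hit [21,47/2] leaf, test {P2@t=21, P7(miss)}
      N6 x:[24,27] y:[47/2,24] z:[8,13] -> miss, prune
  N9 x:[1,14] y:[6,23] z:[3,27] -> hit [6,14], descend [4, 8]
    N4 x:[4,14] y:[31/2,23] z:[10,27] -> miss, prune
    N8 x:[1,6] y:[6,8] z:[3,5] -> miss, prune

Summary -> nodes [0, 5, 1, 11, 3, 6, 9, 4, 8]; box-tests=9; leaf-entries=1; first=P2

== RESULT ==
1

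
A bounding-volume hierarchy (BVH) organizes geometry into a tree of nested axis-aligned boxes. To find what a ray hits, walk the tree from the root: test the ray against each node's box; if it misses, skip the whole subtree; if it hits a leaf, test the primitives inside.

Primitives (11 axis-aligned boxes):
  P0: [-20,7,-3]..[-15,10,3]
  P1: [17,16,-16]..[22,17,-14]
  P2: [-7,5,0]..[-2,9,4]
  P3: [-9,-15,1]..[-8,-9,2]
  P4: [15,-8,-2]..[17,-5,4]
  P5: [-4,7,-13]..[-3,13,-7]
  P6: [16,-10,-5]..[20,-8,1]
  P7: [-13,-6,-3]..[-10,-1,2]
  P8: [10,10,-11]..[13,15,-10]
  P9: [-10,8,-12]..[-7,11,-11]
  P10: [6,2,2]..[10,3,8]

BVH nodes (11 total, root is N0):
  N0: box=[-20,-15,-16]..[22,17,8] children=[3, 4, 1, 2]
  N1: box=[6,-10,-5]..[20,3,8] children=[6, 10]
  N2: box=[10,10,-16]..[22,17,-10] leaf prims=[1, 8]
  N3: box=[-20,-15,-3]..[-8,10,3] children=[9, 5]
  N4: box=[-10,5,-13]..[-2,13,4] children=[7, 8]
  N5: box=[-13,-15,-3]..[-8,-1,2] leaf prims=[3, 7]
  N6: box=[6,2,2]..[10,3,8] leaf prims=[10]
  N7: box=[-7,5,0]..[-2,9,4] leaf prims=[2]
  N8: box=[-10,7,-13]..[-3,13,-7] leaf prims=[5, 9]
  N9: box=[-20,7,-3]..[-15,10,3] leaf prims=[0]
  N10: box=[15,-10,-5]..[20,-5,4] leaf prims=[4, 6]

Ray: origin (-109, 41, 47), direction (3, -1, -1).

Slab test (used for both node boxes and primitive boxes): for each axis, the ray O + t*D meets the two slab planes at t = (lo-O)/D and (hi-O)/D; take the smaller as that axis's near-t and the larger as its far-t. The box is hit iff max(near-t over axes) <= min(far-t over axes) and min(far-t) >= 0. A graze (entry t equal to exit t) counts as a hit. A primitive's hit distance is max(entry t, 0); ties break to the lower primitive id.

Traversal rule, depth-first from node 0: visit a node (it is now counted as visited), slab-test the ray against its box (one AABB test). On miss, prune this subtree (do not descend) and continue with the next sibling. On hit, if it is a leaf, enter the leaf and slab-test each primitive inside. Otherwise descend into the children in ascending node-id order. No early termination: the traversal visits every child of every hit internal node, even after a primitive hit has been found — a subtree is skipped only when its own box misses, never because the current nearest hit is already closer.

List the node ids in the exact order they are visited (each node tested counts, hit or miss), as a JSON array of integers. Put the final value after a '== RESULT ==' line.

Trace the traversal:
N0 x:[89/3,131/3] y:[24,56] z:[39,63] -> hit [39,131/3], descend [1, 2, 3, 4]
  N1 x:[115/3,43] y:[38,51] z:[39,52] -> hit [39,43], descend [6, 10]
    N6 x:[115/3,119/3] y:[38,39] z:[39,45] -> hit [39,39] leaf, test {P10@t=39}
    N10 x:[124/3,43] y:[46,51] z:[43,52] -> miss, prune
  N2 x:[119/3,131/3] y:[24,31] z:[57,63] -> miss, prune
  N3 x:[89/3,101/3] y:[31,56] z:[44,50] -> miss, prune
  N4 x:[33,107/3] y:[28,36] z:[43,60] -> miss, prune

order=[0, 1, 6, 10, 2, 3, 4]  |boxes|=7  |leaves|=1  hit=P10

== RESULT ==
[0, 1, 6, 10, 2, 3, 4]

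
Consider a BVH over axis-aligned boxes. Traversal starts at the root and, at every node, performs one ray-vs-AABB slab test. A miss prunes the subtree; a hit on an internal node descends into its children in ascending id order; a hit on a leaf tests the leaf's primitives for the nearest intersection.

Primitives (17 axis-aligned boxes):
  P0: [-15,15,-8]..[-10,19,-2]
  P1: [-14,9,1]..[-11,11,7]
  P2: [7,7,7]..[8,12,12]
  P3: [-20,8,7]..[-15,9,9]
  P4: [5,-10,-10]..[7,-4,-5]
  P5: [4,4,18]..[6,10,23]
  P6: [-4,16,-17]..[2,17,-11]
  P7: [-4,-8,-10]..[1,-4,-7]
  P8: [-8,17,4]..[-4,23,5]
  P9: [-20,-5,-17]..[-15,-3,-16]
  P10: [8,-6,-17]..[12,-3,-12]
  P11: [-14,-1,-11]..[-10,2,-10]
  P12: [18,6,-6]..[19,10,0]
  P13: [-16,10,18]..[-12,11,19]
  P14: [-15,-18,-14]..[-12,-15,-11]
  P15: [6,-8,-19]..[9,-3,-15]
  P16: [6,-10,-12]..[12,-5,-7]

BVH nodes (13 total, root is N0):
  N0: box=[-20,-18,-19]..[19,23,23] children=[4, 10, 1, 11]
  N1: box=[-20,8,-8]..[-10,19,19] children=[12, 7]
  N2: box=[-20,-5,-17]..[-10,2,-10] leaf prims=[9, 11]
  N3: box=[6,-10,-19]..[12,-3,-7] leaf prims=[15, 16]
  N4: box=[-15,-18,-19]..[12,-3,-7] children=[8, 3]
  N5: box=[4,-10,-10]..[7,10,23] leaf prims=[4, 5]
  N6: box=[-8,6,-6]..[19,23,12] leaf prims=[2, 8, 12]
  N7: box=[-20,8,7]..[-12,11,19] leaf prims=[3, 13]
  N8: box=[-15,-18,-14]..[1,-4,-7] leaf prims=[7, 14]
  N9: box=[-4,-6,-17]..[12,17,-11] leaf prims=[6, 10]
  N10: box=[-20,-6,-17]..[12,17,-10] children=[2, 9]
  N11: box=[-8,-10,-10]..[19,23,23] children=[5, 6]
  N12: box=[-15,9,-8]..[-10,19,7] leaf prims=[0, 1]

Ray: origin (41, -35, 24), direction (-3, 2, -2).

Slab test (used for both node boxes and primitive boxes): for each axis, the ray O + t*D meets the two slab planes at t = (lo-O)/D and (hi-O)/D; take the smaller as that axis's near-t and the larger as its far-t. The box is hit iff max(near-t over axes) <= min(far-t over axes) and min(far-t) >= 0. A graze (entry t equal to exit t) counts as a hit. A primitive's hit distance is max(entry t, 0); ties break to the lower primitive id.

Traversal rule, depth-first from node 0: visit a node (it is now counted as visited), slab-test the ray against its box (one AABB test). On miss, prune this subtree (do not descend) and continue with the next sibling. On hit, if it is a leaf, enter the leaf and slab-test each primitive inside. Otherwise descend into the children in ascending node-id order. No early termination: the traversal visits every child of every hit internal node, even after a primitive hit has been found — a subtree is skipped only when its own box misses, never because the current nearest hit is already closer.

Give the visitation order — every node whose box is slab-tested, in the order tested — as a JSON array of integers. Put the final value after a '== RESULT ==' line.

Walk:
N0 x:[22/3,61/3] y:[17/2,29] z:[1/2,43/2] -> hit [17/2,61/3], descend [1, 4, 10, 11]
  N1 x:[17,61/3] y:[43/2,27] z:[5/2,16] -> miss, prune
  N4 x:[29/3,56/3] y:[17/2,16] z:[31/2,43/2] -> hit [31/2,16], descend [3, 8]
    N3 x:[29/3,35/3] y:[25/2,16] z:[31/2,43/2] -> miss, prune
    N8 x:[40/3,56/3] y:[17/2,31/2] z:[31/2,19] -> hit [31/2,31/2] leaf, test {P7(miss), P14(miss)}
  N10 x:[29/3,61/3] y:[29/2,26] z:[17,41/2] -> hit [17,61/3], descend [2, 9]
    N2 x:[17,61/3] y:[15,37/2] z:[17,41/2] -> hit [17,37/2] leaf, test {P9(miss), P11@t=17}
    N9 x:[29/3,15] y:[29/2,26] z:[35/2,41/2] -> miss, prune
  N11 x:[22/3,49/3] y:[25/2,29] z:[1/2,17] -> hit [25/2,49/3], descend [5, 6]
    N5 x:[34/3,37/3] y:[25/2,45/2] z:[1/2,17] -> miss, prune
    N6 x:[22/3,49/3] y:[41/2,29] z:[6,15] -> miss, prune

Summary -> nodes [0, 1, 4, 3, 8, 10, 2, 9, 11, 5, 6]; box-tests=11; leaf-entries=2; first=P11

== RESULT ==
[0, 1, 4, 3, 8, 10, 2, 9, 11, 5, 6]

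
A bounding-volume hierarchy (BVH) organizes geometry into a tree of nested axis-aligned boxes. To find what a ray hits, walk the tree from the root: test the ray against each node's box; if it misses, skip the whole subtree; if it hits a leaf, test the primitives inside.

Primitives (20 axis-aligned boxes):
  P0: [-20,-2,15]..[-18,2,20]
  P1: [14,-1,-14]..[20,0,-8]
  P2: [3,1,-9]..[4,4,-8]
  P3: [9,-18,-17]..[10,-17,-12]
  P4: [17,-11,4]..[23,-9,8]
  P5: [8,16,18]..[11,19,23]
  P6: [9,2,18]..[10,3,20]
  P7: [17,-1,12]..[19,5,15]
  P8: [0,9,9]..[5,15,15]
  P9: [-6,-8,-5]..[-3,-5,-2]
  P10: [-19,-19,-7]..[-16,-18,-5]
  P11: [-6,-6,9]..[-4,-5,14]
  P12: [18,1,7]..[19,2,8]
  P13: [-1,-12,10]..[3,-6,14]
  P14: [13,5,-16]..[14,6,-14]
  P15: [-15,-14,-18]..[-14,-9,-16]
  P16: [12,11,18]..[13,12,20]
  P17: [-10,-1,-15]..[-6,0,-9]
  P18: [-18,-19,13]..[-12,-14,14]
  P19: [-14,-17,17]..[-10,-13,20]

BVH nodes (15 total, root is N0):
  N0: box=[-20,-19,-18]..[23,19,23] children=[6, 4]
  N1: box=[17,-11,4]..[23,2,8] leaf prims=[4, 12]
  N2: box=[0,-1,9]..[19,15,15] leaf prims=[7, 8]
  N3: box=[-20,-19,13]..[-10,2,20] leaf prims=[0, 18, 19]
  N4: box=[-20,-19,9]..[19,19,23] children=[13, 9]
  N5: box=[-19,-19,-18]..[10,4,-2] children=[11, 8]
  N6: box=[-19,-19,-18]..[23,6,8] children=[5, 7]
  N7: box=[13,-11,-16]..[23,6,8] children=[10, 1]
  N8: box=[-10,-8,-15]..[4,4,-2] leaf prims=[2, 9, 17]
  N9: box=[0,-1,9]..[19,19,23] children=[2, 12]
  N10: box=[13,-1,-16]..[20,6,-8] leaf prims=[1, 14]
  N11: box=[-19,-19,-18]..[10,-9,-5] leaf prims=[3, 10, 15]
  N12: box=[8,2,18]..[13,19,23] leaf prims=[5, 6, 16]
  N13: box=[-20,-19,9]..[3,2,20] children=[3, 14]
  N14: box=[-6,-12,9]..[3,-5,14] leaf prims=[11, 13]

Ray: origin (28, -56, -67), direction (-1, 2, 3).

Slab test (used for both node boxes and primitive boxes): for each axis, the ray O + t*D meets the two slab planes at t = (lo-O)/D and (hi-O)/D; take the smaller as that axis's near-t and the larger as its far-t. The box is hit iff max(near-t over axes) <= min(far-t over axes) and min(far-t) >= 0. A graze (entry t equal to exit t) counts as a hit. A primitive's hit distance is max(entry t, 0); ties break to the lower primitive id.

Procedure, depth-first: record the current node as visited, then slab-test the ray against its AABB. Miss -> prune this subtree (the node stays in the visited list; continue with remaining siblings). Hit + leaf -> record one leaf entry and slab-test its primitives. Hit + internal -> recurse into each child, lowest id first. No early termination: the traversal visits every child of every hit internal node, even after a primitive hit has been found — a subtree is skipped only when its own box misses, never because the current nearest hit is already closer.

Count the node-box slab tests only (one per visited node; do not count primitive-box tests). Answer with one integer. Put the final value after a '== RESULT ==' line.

Trace the traversal:
N0 x:[5,48] y:[37/2,75/2] z:[49/3,30] -> hit [37/2,30], descend [4, 6]
  N4 x:[9,48] y:[37/2,75/2] z:[76/3,30] -> hit [76/3,30], descend [9, 13]
    N9 x:[9,28] y:[55/2,75/2] z:[76/3,30] -> hit [55/2,28], descend [2, 12]
      N2 x:[9,28] y:[55/2,71/2] z:[76/3,82/3] -> miss, prune
      N12 x:[15,20] y:[29,75/2] z:[85/3,30] -> miss, prune
    N13 x:[25,48] y:[37/2,29] z:[76/3,29] -> hit [76/3,29], descend [3, 14]
      N3 x:[38,48] y:[37/2,29] z:[80/3,29] -> miss, prune
      N14 x:[25,34] y:[22,51/2] z:[76/3,27] -> hit [76/3,51/2] leaf, test {P11(miss), P13(miss)}
  N6 x:[5,47] y:[37/2,31] z:[49/3,25] -> hit [37/2,25], descend [5, 7]
    N5 x:[18,47] y:[37/2,30] z:[49/3,65/3] -> hit [37/2,65/3], descend [8, 11]
      N8 x:[24,38] y:[24,30] z:[52/3,65/3] -> miss, prune
      N11 x:[18,47] y:[37/2,47/2] z:[49/3,62/3] -> hit [37/2,62/3] leaf, test {P3(miss), P10(miss), P15(miss)}
    N7 x:[5,15] y:[45/2,31] z:[17,25] -> miss, prune

13 AABB tests over nodes [0, 4, 9, 2, 12, 13, 3, 14, 6, 5, 8, 11, 7]; 2 leaves entered; closest miss.

== RESULT ==
13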